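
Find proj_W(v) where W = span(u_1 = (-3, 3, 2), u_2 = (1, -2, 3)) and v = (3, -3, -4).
proj_W(v) = (75/23, -831/299, -1178/299)

Set up U = [u_1 | ... | u_2] ∈ R^(3×2). The projector onto W = col(U) is P = U (U^T U)^(-1) U^T.
Compute U^T U =
  [22, -3]
  [-3, 14],
and U^T v = (-26, -3).
Solve U^T U · c = U^T v for the coefficients: c = (-373/299, -144/299). The projection is proj_W(v) = U c.
Check: (v - proj_W(v)) · u_1 = 0  (should be 0).
Check: (v - proj_W(v)) · u_2 = 0  (should be 0).
Result: proj_W(v) = (75/23, -831/299, -1178/299).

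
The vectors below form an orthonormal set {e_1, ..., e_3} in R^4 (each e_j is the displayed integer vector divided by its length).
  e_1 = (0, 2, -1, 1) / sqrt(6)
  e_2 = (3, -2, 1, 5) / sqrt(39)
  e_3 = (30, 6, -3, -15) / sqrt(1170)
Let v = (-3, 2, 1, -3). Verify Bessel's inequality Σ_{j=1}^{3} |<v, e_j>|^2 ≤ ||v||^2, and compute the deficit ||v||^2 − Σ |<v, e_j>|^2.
Σ |<v, e_j>|^2 = 99/5; ||v||^2 = 23; deficit = 16/5

Write each e_j = u_j / sqrt(<u_j, u_j>) where u_j is the displayed integer vector. Then <v, e_j> = <v, u_j> / sqrt(<u_j, u_j>), so |<v, e_j>|^2 = <v, u_j>^2 / <u_j, u_j>.
Coefficients: <v, e_1> = 0/sqrt(6), <v, e_2> = -27/sqrt(39), <v, e_3> = -36/sqrt(1170).
Square and sum: Σ |<v, e_j>|^2 = 99/5.
Compute ||v||^2 = v·v = 23.
Deficit = 23 − 99/5 = 16/5 ≥ 0, confirming Bessel's inequality. (The deficit equals ||v − Σ <v,e_j> e_j||^2, the squared distance from v to span{e_j}.)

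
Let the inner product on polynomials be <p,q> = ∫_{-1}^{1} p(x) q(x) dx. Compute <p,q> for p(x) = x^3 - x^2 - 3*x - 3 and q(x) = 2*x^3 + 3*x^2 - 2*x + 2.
<p,q> = -2012/105

Expand the product: p(x)·q(x) = 2*x^6 + x^5 - 11*x^4 - 11*x^3 - 5*x^2 - 6.
∫_{-1}^{1} of each monomial x^k gives [2/(k+1) if k even, 0 if k odd]. Integrating term-by-term (or equivalently evaluating the antiderivative F(x) = 2*x^7/7 + x^6/6 - 11*x^5/5 - 11*x^4/4 - 5*x^3/3 - 6*x at the endpoints):
  F(1) − F(−1) = -1703/140 − (2939/420) = -2012/105.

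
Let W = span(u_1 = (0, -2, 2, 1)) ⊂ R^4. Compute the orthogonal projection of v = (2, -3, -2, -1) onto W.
proj_W(v) = (0, -2/9, 2/9, 1/9)

Set up U = [u_1 | ... | u_1] ∈ R^(4×1). The projector onto W = col(U) is P = U (U^T U)^(-1) U^T.
Compute U^T U =
  [9],
and U^T v = (1).
Solve U^T U · c = U^T v for the coefficients: c = (1/9). The projection is proj_W(v) = U c.
Check: (v - proj_W(v)) · u_1 = 0  (should be 0).
Result: proj_W(v) = (0, -2/9, 2/9, 1/9).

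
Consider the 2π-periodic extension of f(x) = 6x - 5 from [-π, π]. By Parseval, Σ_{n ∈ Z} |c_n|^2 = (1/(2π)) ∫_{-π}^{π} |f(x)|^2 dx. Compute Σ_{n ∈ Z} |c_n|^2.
Σ |c_n|^2 = 12π^2 + 25

Expand and integrate term by term over [-π, π]:
  ∫ (6x)^2 dx = 36·(2π^3/3); ∫ 2·6·(-5)·x dx = 0 (odd integrand); ∫ (-5)^2 dx = 25·2π.
So (1/(2π)) ∫_{-π}^{π} (6x - 5)^2 dx = 36π^2/3 + 25 = 12π^2 + 25.
Parseval ⇒ Σ |c_n|^2 = 12π^2 + 25.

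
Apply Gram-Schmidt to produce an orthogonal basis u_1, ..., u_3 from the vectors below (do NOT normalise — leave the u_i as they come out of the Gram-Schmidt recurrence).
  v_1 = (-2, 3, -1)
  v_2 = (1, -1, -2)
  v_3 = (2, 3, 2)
Orthogonal basis:
  u_1 = (-2, 3, -1)
  u_2 = (4/7, -5/14, -31/14)
  u_3 = (217/75, 31/15, 31/75)

Apply the Gram-Schmidt recurrence
  u_1 = v_1
  u_i = v_i − Σ_{j<i} ((v_i · u_j) / (u_j · u_j)) · u_j.

Step by step this gives:
  u_1 = (-2, 3, -1)
  u_2 = (4/7, -5/14, -31/14)
  u_3 = (217/75, 31/15, 31/75)

Orthogonality check:
  u_2 · u_1 = 0 (should be 0)
  u_3 · u_1 = 0 (should be 0)
  u_3 · u_2 = 0 (should be 0)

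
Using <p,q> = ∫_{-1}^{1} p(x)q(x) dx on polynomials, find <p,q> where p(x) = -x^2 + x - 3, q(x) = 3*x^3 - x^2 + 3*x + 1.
<p,q> = -16/15

Expand the product: p(x)·q(x) = -3*x^5 + 4*x^4 - 13*x^3 + 5*x^2 - 8*x - 3.
∫_{-1}^{1} of each monomial x^k gives [2/(k+1) if k even, 0 if k odd]. Integrating term-by-term (or equivalently evaluating the antiderivative F(x) = -x^6/2 + 4*x^5/5 - 13*x^4/4 + 5*x^3/3 - 4*x^2 - 3*x at the endpoints):
  F(1) − F(−1) = -497/60 − (-433/60) = -16/15.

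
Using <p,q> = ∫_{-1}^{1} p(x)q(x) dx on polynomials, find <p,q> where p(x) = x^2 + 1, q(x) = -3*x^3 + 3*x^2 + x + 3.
<p,q> = 56/5

Expand the product: p(x)·q(x) = -3*x^5 + 3*x^4 - 2*x^3 + 6*x^2 + x + 3.
∫_{-1}^{1} of each monomial x^k gives [2/(k+1) if k even, 0 if k odd]. Integrating term-by-term (or equivalently evaluating the antiderivative F(x) = -x^6/2 + 3*x^5/5 - x^4/2 + 2*x^3 + x^2/2 + 3*x at the endpoints):
  F(1) − F(−1) = 51/10 − (-61/10) = 56/5.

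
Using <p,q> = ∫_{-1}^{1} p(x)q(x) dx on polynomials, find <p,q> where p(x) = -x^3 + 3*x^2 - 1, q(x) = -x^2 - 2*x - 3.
<p,q> = 4/15

Expand the product: p(x)·q(x) = x^5 - x^4 - 3*x^3 - 8*x^2 + 2*x + 3.
∫_{-1}^{1} of each monomial x^k gives [2/(k+1) if k even, 0 if k odd]. Integrating term-by-term (or equivalently evaluating the antiderivative F(x) = x^6/6 - x^5/5 - 3*x^4/4 - 8*x^3/3 + x^2 + 3*x at the endpoints):
  F(1) − F(−1) = 11/20 − (17/60) = 4/15.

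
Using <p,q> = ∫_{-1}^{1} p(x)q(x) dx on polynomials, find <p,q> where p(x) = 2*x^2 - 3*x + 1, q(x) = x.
<p,q> = -2

Expand the product: p(x)·q(x) = 2*x^3 - 3*x^2 + x.
∫_{-1}^{1} of each monomial x^k gives [2/(k+1) if k even, 0 if k odd]. Integrating term-by-term (or equivalently evaluating the antiderivative F(x) = x^4/2 - x^3 + x^2/2 at the endpoints):
  F(1) − F(−1) = 0 − (2) = -2.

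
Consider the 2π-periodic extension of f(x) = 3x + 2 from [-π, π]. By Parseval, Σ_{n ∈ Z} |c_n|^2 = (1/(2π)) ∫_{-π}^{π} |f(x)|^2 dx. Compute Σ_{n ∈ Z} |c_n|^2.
Σ |c_n|^2 = 3π^2 + 4

Expand and integrate term by term over [-π, π]:
  ∫ (3x)^2 dx = 9·(2π^3/3); ∫ 2·3·(2)·x dx = 0 (odd integrand); ∫ 2^2 dx = 4·2π.
So (1/(2π)) ∫_{-π}^{π} (3x + 2)^2 dx = 9π^2/3 + 4 = 3π^2 + 4.
Parseval ⇒ Σ |c_n|^2 = 3π^2 + 4.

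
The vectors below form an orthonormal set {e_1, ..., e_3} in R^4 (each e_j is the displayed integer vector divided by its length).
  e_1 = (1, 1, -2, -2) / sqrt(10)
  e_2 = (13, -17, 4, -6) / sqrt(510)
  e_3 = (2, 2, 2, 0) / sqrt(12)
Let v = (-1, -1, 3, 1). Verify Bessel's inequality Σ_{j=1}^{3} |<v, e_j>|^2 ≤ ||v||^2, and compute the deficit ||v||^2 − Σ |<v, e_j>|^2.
Σ |<v, e_j>|^2 = 179/17; ||v||^2 = 12; deficit = 25/17

Write each e_j = u_j / sqrt(<u_j, u_j>) where u_j is the displayed integer vector. Then <v, e_j> = <v, u_j> / sqrt(<u_j, u_j>), so |<v, e_j>|^2 = <v, u_j>^2 / <u_j, u_j>.
Coefficients: <v, e_1> = -10/sqrt(10), <v, e_2> = 10/sqrt(510), <v, e_3> = 2/sqrt(12).
Square and sum: Σ |<v, e_j>|^2 = 179/17.
Compute ||v||^2 = v·v = 12.
Deficit = 12 − 179/17 = 25/17 ≥ 0, confirming Bessel's inequality. (The deficit equals ||v − Σ <v,e_j> e_j||^2, the squared distance from v to span{e_j}.)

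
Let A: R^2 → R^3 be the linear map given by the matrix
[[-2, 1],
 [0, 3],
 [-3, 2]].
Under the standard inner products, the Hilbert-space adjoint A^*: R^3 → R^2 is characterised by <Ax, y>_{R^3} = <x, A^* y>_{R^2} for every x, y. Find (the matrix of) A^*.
A^* = A^T =
[[-2, 0, -3],
 [1, 3, 2]]

For real matrices with standard dot products, the defining identity <Ax, y> = <x, A^* y> gives (Ax)^T y = x^T (A^*) y, i.e. x^T A^T y = x^T (A^*) y. Since this holds for all x, y, we must have A^* = A^T. Therefore
A^* =
[[-2, 0, -3],
 [1, 3, 2]].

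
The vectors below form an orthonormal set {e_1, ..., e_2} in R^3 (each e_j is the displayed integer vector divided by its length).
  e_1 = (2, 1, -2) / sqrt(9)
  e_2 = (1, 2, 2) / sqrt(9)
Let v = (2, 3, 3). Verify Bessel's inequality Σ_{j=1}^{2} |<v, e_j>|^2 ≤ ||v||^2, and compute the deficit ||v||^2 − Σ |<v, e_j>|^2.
Σ |<v, e_j>|^2 = 197/9; ||v||^2 = 22; deficit = 1/9

Write each e_j = u_j / sqrt(<u_j, u_j>) where u_j is the displayed integer vector. Then <v, e_j> = <v, u_j> / sqrt(<u_j, u_j>), so |<v, e_j>|^2 = <v, u_j>^2 / <u_j, u_j>.
Coefficients: <v, e_1> = 1/sqrt(9), <v, e_2> = 14/sqrt(9).
Square and sum: Σ |<v, e_j>|^2 = 197/9.
Compute ||v||^2 = v·v = 22.
Deficit = 22 − 197/9 = 1/9 ≥ 0, confirming Bessel's inequality. (The deficit equals ||v − Σ <v,e_j> e_j||^2, the squared distance from v to span{e_j}.)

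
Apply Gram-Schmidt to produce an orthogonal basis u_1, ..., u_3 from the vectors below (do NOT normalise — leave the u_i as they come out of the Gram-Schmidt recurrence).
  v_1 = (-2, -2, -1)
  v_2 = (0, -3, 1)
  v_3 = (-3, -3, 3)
Orthogonal basis:
  u_1 = (-2, -2, -1)
  u_2 = (10/9, -17/9, 14/9)
  u_3 = (-27/13, 54/65, 162/65)

Apply the Gram-Schmidt recurrence
  u_1 = v_1
  u_i = v_i − Σ_{j<i} ((v_i · u_j) / (u_j · u_j)) · u_j.

Step by step this gives:
  u_1 = (-2, -2, -1)
  u_2 = (10/9, -17/9, 14/9)
  u_3 = (-27/13, 54/65, 162/65)

Orthogonality check:
  u_2 · u_1 = 0 (should be 0)
  u_3 · u_1 = 0 (should be 0)
  u_3 · u_2 = 0 (should be 0)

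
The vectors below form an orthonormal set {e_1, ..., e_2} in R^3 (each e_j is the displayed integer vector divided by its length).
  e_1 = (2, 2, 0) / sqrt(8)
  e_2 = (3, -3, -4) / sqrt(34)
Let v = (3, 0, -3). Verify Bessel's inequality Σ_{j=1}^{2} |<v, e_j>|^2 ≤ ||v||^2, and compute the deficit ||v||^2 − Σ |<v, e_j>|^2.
Σ |<v, e_j>|^2 = 297/17; ||v||^2 = 18; deficit = 9/17

Write each e_j = u_j / sqrt(<u_j, u_j>) where u_j is the displayed integer vector. Then <v, e_j> = <v, u_j> / sqrt(<u_j, u_j>), so |<v, e_j>|^2 = <v, u_j>^2 / <u_j, u_j>.
Coefficients: <v, e_1> = 6/sqrt(8), <v, e_2> = 21/sqrt(34).
Square and sum: Σ |<v, e_j>|^2 = 297/17.
Compute ||v||^2 = v·v = 18.
Deficit = 18 − 297/17 = 9/17 ≥ 0, confirming Bessel's inequality. (The deficit equals ||v − Σ <v,e_j> e_j||^2, the squared distance from v to span{e_j}.)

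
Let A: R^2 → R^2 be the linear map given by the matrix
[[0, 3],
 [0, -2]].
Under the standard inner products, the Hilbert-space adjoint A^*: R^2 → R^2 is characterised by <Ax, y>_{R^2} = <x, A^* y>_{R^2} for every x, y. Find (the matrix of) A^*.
A^* = A^T =
[[0, 0],
 [3, -2]]

For real matrices with standard dot products, the defining identity <Ax, y> = <x, A^* y> gives (Ax)^T y = x^T (A^*) y, i.e. x^T A^T y = x^T (A^*) y. Since this holds for all x, y, we must have A^* = A^T. Therefore
A^* =
[[0, 0],
 [3, -2]].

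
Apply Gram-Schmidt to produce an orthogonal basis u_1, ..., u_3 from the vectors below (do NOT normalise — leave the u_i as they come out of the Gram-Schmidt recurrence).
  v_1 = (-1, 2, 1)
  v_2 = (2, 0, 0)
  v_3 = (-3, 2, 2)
Orthogonal basis:
  u_1 = (-1, 2, 1)
  u_2 = (5/3, 2/3, 1/3)
  u_3 = (0, -2/5, 4/5)

Apply the Gram-Schmidt recurrence
  u_1 = v_1
  u_i = v_i − Σ_{j<i} ((v_i · u_j) / (u_j · u_j)) · u_j.

Step by step this gives:
  u_1 = (-1, 2, 1)
  u_2 = (5/3, 2/3, 1/3)
  u_3 = (0, -2/5, 4/5)

Orthogonality check:
  u_2 · u_1 = 0 (should be 0)
  u_3 · u_1 = 0 (should be 0)
  u_3 · u_2 = 0 (should be 0)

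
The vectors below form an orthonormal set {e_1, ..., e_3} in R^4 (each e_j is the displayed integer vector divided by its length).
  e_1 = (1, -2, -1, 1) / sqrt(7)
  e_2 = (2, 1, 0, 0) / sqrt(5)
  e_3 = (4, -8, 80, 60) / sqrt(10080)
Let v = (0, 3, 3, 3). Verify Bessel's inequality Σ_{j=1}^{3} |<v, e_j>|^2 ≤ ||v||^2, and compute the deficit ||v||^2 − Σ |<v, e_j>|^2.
Σ |<v, e_j>|^2 = 45/2; ||v||^2 = 27; deficit = 9/2

Write each e_j = u_j / sqrt(<u_j, u_j>) where u_j is the displayed integer vector. Then <v, e_j> = <v, u_j> / sqrt(<u_j, u_j>), so |<v, e_j>|^2 = <v, u_j>^2 / <u_j, u_j>.
Coefficients: <v, e_1> = -6/sqrt(7), <v, e_2> = 3/sqrt(5), <v, e_3> = 396/sqrt(10080).
Square and sum: Σ |<v, e_j>|^2 = 45/2.
Compute ||v||^2 = v·v = 27.
Deficit = 27 − 45/2 = 9/2 ≥ 0, confirming Bessel's inequality. (The deficit equals ||v − Σ <v,e_j> e_j||^2, the squared distance from v to span{e_j}.)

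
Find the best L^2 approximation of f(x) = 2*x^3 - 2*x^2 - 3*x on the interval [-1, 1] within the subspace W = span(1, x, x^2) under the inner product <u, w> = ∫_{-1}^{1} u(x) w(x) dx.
g(x) = -2*x^2 - 9*x/5

The best approximation g ∈ W is the orthogonal projection of f onto W. Writing g = a_0 + a_1 x + a_2 x^2, the coefficients solve the normal equations G · a = b where
  G_{ij} = <φ_i, φ_j> and b_i = <f, φ_i>, with φ_0 = 1, φ_1 = x, φ_2 = x^2.
G =
  [2, 0, 2/3]
  [0, 2/3, 0]
  [2/3, 0, 2/5],
b = (-4/3, -6/5, -4/5).
Solving gives a_0 = 0, a_1 = -9/5, a_2 = -2, so
  g(x) = -2*x^2 - 9*x/5.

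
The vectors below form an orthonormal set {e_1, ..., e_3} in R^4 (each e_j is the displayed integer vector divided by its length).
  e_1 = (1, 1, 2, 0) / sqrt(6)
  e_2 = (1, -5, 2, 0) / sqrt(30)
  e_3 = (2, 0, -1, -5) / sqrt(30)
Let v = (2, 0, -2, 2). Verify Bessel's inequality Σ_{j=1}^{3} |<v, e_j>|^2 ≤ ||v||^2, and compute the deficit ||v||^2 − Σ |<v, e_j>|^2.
Σ |<v, e_j>|^2 = 4/3; ||v||^2 = 12; deficit = 32/3

Write each e_j = u_j / sqrt(<u_j, u_j>) where u_j is the displayed integer vector. Then <v, e_j> = <v, u_j> / sqrt(<u_j, u_j>), so |<v, e_j>|^2 = <v, u_j>^2 / <u_j, u_j>.
Coefficients: <v, e_1> = -2/sqrt(6), <v, e_2> = -2/sqrt(30), <v, e_3> = -4/sqrt(30).
Square and sum: Σ |<v, e_j>|^2 = 4/3.
Compute ||v||^2 = v·v = 12.
Deficit = 12 − 4/3 = 32/3 ≥ 0, confirming Bessel's inequality. (The deficit equals ||v − Σ <v,e_j> e_j||^2, the squared distance from v to span{e_j}.)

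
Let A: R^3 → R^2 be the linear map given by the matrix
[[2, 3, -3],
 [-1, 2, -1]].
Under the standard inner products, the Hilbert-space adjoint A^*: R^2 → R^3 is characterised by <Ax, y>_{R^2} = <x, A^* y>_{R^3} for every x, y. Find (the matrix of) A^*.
A^* = A^T =
[[2, -1],
 [3, 2],
 [-3, -1]]

For real matrices with standard dot products, the defining identity <Ax, y> = <x, A^* y> gives (Ax)^T y = x^T (A^*) y, i.e. x^T A^T y = x^T (A^*) y. Since this holds for all x, y, we must have A^* = A^T. Therefore
A^* =
[[2, -1],
 [3, 2],
 [-3, -1]].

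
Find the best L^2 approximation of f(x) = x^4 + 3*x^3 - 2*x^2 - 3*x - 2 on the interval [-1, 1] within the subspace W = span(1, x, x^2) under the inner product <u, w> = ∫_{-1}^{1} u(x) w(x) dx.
g(x) = -8*x^2/7 - 6*x/5 - 73/35

The best approximation g ∈ W is the orthogonal projection of f onto W. Writing g = a_0 + a_1 x + a_2 x^2, the coefficients solve the normal equations G · a = b where
  G_{ij} = <φ_i, φ_j> and b_i = <f, φ_i>, with φ_0 = 1, φ_1 = x, φ_2 = x^2.
G =
  [2, 0, 2/3]
  [0, 2/3, 0]
  [2/3, 0, 2/5],
b = (-74/15, -4/5, -194/105).
Solving gives a_0 = -73/35, a_1 = -6/5, a_2 = -8/7, so
  g(x) = -8*x^2/7 - 6*x/5 - 73/35.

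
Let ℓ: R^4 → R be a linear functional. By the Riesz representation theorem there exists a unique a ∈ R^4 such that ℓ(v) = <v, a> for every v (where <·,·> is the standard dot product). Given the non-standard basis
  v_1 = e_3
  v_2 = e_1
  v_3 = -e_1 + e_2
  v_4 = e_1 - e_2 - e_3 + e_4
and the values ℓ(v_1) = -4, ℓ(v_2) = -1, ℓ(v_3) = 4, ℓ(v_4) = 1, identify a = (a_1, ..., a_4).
a = (-1, 3, -4, 1)

Write a = (a_1, ..., a_4) in the standard basis. For each basis vector v_i, ℓ(v_i) = <v_i, a> is a linear equation in the a_j's. Collect the n equations into a matrix system V a = ℓ, where row i of V is v_i (expressed in the standard basis). Since V is invertible (lower-triangular with 1s on the diagonal, up to permutation), solve by back-substitution:
  V =
[[0, 0, 1, 0],
 [1, 0, 0, 0],
 [-1, 1, 0, 0],
 [1, -1, -1, 1]]
  V a = (-4, -1, 4, 1)
Solving gives a = (-1, 3, -4, 1).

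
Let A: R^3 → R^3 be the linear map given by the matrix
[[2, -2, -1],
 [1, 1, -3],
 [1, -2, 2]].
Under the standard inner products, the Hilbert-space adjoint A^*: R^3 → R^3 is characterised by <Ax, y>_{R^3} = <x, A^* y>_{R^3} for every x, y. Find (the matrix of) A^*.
A^* = A^T =
[[2, 1, 1],
 [-2, 1, -2],
 [-1, -3, 2]]

For real matrices with standard dot products, the defining identity <Ax, y> = <x, A^* y> gives (Ax)^T y = x^T (A^*) y, i.e. x^T A^T y = x^T (A^*) y. Since this holds for all x, y, we must have A^* = A^T. Therefore
A^* =
[[2, 1, 1],
 [-2, 1, -2],
 [-1, -3, 2]].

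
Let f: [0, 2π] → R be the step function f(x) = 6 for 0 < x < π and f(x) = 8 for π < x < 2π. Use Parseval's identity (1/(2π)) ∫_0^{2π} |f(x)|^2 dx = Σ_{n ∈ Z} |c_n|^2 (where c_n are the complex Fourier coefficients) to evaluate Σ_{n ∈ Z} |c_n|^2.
Σ |c_n|^2 = 50

Parseval equates the L^2 energy of f (normalised by 1/(2π)) with the ℓ^2 sum of its Fourier coefficients: (1/(2π)) ∫_0^{2π} |f|^2 = Σ |c_n|^2.
Compute the left side: (1/(2π)) [∫_0^π 6^2 dx + ∫_π^{2π} 8^2 dx] = (1/(2π)) · (36π + 64π) = (36 + 64)/2 = 50.
So Σ_{n ∈ Z} |c_n|^2 = 50.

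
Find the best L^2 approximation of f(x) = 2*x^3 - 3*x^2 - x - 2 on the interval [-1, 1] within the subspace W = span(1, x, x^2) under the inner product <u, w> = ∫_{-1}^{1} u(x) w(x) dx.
g(x) = -3*x^2 + x/5 - 2

The best approximation g ∈ W is the orthogonal projection of f onto W. Writing g = a_0 + a_1 x + a_2 x^2, the coefficients solve the normal equations G · a = b where
  G_{ij} = <φ_i, φ_j> and b_i = <f, φ_i>, with φ_0 = 1, φ_1 = x, φ_2 = x^2.
G =
  [2, 0, 2/3]
  [0, 2/3, 0]
  [2/3, 0, 2/5],
b = (-6, 2/15, -38/15).
Solving gives a_0 = -2, a_1 = 1/5, a_2 = -3, so
  g(x) = -3*x^2 + x/5 - 2.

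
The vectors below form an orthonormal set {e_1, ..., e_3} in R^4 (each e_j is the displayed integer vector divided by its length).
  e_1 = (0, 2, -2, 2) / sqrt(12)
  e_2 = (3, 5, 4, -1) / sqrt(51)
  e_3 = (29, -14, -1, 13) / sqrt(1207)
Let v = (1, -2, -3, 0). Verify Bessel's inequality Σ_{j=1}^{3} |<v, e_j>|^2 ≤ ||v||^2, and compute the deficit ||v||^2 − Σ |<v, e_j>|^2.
Σ |<v, e_j>|^2 = 738/71; ||v||^2 = 14; deficit = 256/71

Write each e_j = u_j / sqrt(<u_j, u_j>) where u_j is the displayed integer vector. Then <v, e_j> = <v, u_j> / sqrt(<u_j, u_j>), so |<v, e_j>|^2 = <v, u_j>^2 / <u_j, u_j>.
Coefficients: <v, e_1> = 2/sqrt(12), <v, e_2> = -19/sqrt(51), <v, e_3> = 60/sqrt(1207).
Square and sum: Σ |<v, e_j>|^2 = 738/71.
Compute ||v||^2 = v·v = 14.
Deficit = 14 − 738/71 = 256/71 ≥ 0, confirming Bessel's inequality. (The deficit equals ||v − Σ <v,e_j> e_j||^2, the squared distance from v to span{e_j}.)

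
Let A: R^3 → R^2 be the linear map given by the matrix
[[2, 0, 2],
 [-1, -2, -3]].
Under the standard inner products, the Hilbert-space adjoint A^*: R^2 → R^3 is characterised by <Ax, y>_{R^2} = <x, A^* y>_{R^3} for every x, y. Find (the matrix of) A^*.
A^* = A^T =
[[2, -1],
 [0, -2],
 [2, -3]]

For real matrices with standard dot products, the defining identity <Ax, y> = <x, A^* y> gives (Ax)^T y = x^T (A^*) y, i.e. x^T A^T y = x^T (A^*) y. Since this holds for all x, y, we must have A^* = A^T. Therefore
A^* =
[[2, -1],
 [0, -2],
 [2, -3]].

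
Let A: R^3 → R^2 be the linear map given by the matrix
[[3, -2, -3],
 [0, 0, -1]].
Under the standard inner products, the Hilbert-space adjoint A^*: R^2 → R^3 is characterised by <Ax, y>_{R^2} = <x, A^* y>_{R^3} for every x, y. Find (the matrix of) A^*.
A^* = A^T =
[[3, 0],
 [-2, 0],
 [-3, -1]]

For real matrices with standard dot products, the defining identity <Ax, y> = <x, A^* y> gives (Ax)^T y = x^T (A^*) y, i.e. x^T A^T y = x^T (A^*) y. Since this holds for all x, y, we must have A^* = A^T. Therefore
A^* =
[[3, 0],
 [-2, 0],
 [-3, -1]].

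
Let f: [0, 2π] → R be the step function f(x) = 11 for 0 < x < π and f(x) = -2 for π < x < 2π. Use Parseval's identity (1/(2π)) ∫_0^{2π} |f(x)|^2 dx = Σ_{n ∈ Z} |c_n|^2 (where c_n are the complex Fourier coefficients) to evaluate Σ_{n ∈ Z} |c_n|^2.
Σ |c_n|^2 = 125/2

Parseval equates the L^2 energy of f (normalised by 1/(2π)) with the ℓ^2 sum of its Fourier coefficients: (1/(2π)) ∫_0^{2π} |f|^2 = Σ |c_n|^2.
Compute the left side: (1/(2π)) [∫_0^π 11^2 dx + ∫_π^{2π} (-2)^2 dx] = (1/(2π)) · (121π + 4π) = (121 + 4)/2 = 125/2.
So Σ_{n ∈ Z} |c_n|^2 = 125/2.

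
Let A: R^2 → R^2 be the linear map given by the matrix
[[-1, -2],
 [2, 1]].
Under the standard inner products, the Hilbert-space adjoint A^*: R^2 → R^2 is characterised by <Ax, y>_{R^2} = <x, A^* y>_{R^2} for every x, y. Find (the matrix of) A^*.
A^* = A^T =
[[-1, 2],
 [-2, 1]]

For real matrices with standard dot products, the defining identity <Ax, y> = <x, A^* y> gives (Ax)^T y = x^T (A^*) y, i.e. x^T A^T y = x^T (A^*) y. Since this holds for all x, y, we must have A^* = A^T. Therefore
A^* =
[[-1, 2],
 [-2, 1]].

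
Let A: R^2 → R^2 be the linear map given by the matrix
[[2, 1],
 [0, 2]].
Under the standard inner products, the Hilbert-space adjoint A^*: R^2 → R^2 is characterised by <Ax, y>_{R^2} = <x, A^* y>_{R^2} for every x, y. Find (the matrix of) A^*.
A^* = A^T =
[[2, 0],
 [1, 2]]

For real matrices with standard dot products, the defining identity <Ax, y> = <x, A^* y> gives (Ax)^T y = x^T (A^*) y, i.e. x^T A^T y = x^T (A^*) y. Since this holds for all x, y, we must have A^* = A^T. Therefore
A^* =
[[2, 0],
 [1, 2]].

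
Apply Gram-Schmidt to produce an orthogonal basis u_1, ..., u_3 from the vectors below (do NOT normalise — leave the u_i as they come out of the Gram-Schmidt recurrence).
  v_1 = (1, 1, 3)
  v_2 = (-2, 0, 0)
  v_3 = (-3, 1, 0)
Orthogonal basis:
  u_1 = (1, 1, 3)
  u_2 = (-20/11, 2/11, 6/11)
  u_3 = (0, 9/10, -3/10)

Apply the Gram-Schmidt recurrence
  u_1 = v_1
  u_i = v_i − Σ_{j<i} ((v_i · u_j) / (u_j · u_j)) · u_j.

Step by step this gives:
  u_1 = (1, 1, 3)
  u_2 = (-20/11, 2/11, 6/11)
  u_3 = (0, 9/10, -3/10)

Orthogonality check:
  u_2 · u_1 = 0 (should be 0)
  u_3 · u_1 = 0 (should be 0)
  u_3 · u_2 = 0 (should be 0)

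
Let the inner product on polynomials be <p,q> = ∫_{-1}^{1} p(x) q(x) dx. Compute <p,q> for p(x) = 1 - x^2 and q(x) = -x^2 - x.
<p,q> = -4/15

Expand the product: p(x)·q(x) = x^4 + x^3 - x^2 - x.
∫_{-1}^{1} of each monomial x^k gives [2/(k+1) if k even, 0 if k odd]. Integrating term-by-term (or equivalently evaluating the antiderivative F(x) = x^5/5 + x^4/4 - x^3/3 - x^2/2 at the endpoints):
  F(1) − F(−1) = -23/60 − (-7/60) = -4/15.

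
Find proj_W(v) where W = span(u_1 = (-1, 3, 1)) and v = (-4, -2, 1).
proj_W(v) = (1/11, -3/11, -1/11)

Set up U = [u_1 | ... | u_1] ∈ R^(3×1). The projector onto W = col(U) is P = U (U^T U)^(-1) U^T.
Compute U^T U =
  [11],
and U^T v = (-1).
Solve U^T U · c = U^T v for the coefficients: c = (-1/11). The projection is proj_W(v) = U c.
Check: (v - proj_W(v)) · u_1 = 0  (should be 0).
Result: proj_W(v) = (1/11, -3/11, -1/11).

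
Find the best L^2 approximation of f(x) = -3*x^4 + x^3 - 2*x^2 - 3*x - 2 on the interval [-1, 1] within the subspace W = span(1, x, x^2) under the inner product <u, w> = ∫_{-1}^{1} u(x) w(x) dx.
g(x) = -32*x^2/7 - 12*x/5 - 61/35

The best approximation g ∈ W is the orthogonal projection of f onto W. Writing g = a_0 + a_1 x + a_2 x^2, the coefficients solve the normal equations G · a = b where
  G_{ij} = <φ_i, φ_j> and b_i = <f, φ_i>, with φ_0 = 1, φ_1 = x, φ_2 = x^2.
G =
  [2, 0, 2/3]
  [0, 2/3, 0]
  [2/3, 0, 2/5],
b = (-98/15, -8/5, -314/105).
Solving gives a_0 = -61/35, a_1 = -12/5, a_2 = -32/7, so
  g(x) = -32*x^2/7 - 12*x/5 - 61/35.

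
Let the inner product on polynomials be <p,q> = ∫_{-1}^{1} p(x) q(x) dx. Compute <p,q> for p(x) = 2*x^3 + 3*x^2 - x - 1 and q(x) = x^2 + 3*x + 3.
<p,q> = 14/15

Expand the product: p(x)·q(x) = 2*x^5 + 9*x^4 + 14*x^3 + 5*x^2 - 6*x - 3.
∫_{-1}^{1} of each monomial x^k gives [2/(k+1) if k even, 0 if k odd]. Integrating term-by-term (or equivalently evaluating the antiderivative F(x) = x^6/3 + 9*x^5/5 + 7*x^4/2 + 5*x^3/3 - 3*x^2 - 3*x at the endpoints):
  F(1) − F(−1) = 13/10 − (11/30) = 14/15.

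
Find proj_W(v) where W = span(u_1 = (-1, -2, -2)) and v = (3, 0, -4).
proj_W(v) = (-5/9, -10/9, -10/9)

Set up U = [u_1 | ... | u_1] ∈ R^(3×1). The projector onto W = col(U) is P = U (U^T U)^(-1) U^T.
Compute U^T U =
  [9],
and U^T v = (5).
Solve U^T U · c = U^T v for the coefficients: c = (5/9). The projection is proj_W(v) = U c.
Check: (v - proj_W(v)) · u_1 = 0  (should be 0).
Result: proj_W(v) = (-5/9, -10/9, -10/9).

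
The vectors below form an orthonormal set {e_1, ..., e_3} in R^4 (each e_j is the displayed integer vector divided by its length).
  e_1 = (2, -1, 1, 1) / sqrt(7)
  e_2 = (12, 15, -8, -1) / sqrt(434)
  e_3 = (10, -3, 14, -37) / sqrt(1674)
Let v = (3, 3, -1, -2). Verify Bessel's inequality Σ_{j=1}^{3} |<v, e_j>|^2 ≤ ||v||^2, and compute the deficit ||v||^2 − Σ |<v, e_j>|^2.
Σ |<v, e_j>|^2 = 23; ||v||^2 = 23; deficit = 0

Write each e_j = u_j / sqrt(<u_j, u_j>) where u_j is the displayed integer vector. Then <v, e_j> = <v, u_j> / sqrt(<u_j, u_j>), so |<v, e_j>|^2 = <v, u_j>^2 / <u_j, u_j>.
Coefficients: <v, e_1> = 0/sqrt(7), <v, e_2> = 91/sqrt(434), <v, e_3> = 81/sqrt(1674).
Square and sum: Σ |<v, e_j>|^2 = 23.
Compute ||v||^2 = v·v = 23.
Deficit = 23 − 23 = 0 ≥ 0, confirming Bessel's inequality. (The deficit equals ||v − Σ <v,e_j> e_j||^2, the squared distance from v to span{e_j}.)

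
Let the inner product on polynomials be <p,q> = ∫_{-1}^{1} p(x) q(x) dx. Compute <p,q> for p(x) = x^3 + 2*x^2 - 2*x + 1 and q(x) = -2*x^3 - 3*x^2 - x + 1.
<p,q> = 94/105

Expand the product: p(x)·q(x) = -2*x^6 - 7*x^5 - 3*x^4 + 3*x^3 + x^2 - 3*x + 1.
∫_{-1}^{1} of each monomial x^k gives [2/(k+1) if k even, 0 if k odd]. Integrating term-by-term (or equivalently evaluating the antiderivative F(x) = -2*x^7/7 - 7*x^6/6 - 3*x^5/5 + 3*x^4/4 + x^3/3 - 3*x^2/2 + x at the endpoints):
  F(1) − F(−1) = -617/420 − (-331/140) = 94/105.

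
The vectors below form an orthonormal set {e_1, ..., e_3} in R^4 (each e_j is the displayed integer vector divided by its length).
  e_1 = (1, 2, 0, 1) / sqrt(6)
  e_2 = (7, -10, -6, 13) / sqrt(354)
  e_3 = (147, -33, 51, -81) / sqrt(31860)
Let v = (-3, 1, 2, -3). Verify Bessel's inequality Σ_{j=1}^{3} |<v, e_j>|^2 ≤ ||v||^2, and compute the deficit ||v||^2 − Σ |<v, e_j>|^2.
Σ |<v, e_j>|^2 = 1331/60; ||v||^2 = 23; deficit = 49/60

Write each e_j = u_j / sqrt(<u_j, u_j>) where u_j is the displayed integer vector. Then <v, e_j> = <v, u_j> / sqrt(<u_j, u_j>), so |<v, e_j>|^2 = <v, u_j>^2 / <u_j, u_j>.
Coefficients: <v, e_1> = -4/sqrt(6), <v, e_2> = -82/sqrt(354), <v, e_3> = -129/sqrt(31860).
Square and sum: Σ |<v, e_j>|^2 = 1331/60.
Compute ||v||^2 = v·v = 23.
Deficit = 23 − 1331/60 = 49/60 ≥ 0, confirming Bessel's inequality. (The deficit equals ||v − Σ <v,e_j> e_j||^2, the squared distance from v to span{e_j}.)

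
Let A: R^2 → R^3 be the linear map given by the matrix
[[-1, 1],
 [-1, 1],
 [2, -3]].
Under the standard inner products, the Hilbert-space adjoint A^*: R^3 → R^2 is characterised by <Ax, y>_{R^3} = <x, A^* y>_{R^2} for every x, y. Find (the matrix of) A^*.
A^* = A^T =
[[-1, -1, 2],
 [1, 1, -3]]

For real matrices with standard dot products, the defining identity <Ax, y> = <x, A^* y> gives (Ax)^T y = x^T (A^*) y, i.e. x^T A^T y = x^T (A^*) y. Since this holds for all x, y, we must have A^* = A^T. Therefore
A^* =
[[-1, -1, 2],
 [1, 1, -3]].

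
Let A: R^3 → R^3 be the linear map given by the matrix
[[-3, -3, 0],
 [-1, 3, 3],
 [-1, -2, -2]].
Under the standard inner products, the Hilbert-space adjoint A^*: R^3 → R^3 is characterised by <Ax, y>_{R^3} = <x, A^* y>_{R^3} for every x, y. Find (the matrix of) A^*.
A^* = A^T =
[[-3, -1, -1],
 [-3, 3, -2],
 [0, 3, -2]]

For real matrices with standard dot products, the defining identity <Ax, y> = <x, A^* y> gives (Ax)^T y = x^T (A^*) y, i.e. x^T A^T y = x^T (A^*) y. Since this holds for all x, y, we must have A^* = A^T. Therefore
A^* =
[[-3, -1, -1],
 [-3, 3, -2],
 [0, 3, -2]].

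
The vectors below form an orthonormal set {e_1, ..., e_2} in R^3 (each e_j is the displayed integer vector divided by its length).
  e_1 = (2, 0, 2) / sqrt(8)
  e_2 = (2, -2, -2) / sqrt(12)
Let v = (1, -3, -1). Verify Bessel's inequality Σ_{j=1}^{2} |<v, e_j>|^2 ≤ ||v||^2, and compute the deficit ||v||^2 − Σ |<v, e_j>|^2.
Σ |<v, e_j>|^2 = 25/3; ||v||^2 = 11; deficit = 8/3

Write each e_j = u_j / sqrt(<u_j, u_j>) where u_j is the displayed integer vector. Then <v, e_j> = <v, u_j> / sqrt(<u_j, u_j>), so |<v, e_j>|^2 = <v, u_j>^2 / <u_j, u_j>.
Coefficients: <v, e_1> = 0/sqrt(8), <v, e_2> = 10/sqrt(12).
Square and sum: Σ |<v, e_j>|^2 = 25/3.
Compute ||v||^2 = v·v = 11.
Deficit = 11 − 25/3 = 8/3 ≥ 0, confirming Bessel's inequality. (The deficit equals ||v − Σ <v,e_j> e_j||^2, the squared distance from v to span{e_j}.)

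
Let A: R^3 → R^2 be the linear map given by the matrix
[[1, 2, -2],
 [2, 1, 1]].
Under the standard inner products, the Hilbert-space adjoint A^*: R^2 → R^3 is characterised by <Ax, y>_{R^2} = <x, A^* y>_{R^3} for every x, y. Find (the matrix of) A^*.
A^* = A^T =
[[1, 2],
 [2, 1],
 [-2, 1]]

For real matrices with standard dot products, the defining identity <Ax, y> = <x, A^* y> gives (Ax)^T y = x^T (A^*) y, i.e. x^T A^T y = x^T (A^*) y. Since this holds for all x, y, we must have A^* = A^T. Therefore
A^* =
[[1, 2],
 [2, 1],
 [-2, 1]].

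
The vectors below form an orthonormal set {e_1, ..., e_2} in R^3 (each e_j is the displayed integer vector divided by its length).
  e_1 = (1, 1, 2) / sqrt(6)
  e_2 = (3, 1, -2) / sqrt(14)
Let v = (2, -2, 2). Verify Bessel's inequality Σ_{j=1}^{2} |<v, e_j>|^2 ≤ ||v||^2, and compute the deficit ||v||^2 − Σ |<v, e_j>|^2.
Σ |<v, e_j>|^2 = 8/3; ||v||^2 = 12; deficit = 28/3

Write each e_j = u_j / sqrt(<u_j, u_j>) where u_j is the displayed integer vector. Then <v, e_j> = <v, u_j> / sqrt(<u_j, u_j>), so |<v, e_j>|^2 = <v, u_j>^2 / <u_j, u_j>.
Coefficients: <v, e_1> = 4/sqrt(6), <v, e_2> = 0/sqrt(14).
Square and sum: Σ |<v, e_j>|^2 = 8/3.
Compute ||v||^2 = v·v = 12.
Deficit = 12 − 8/3 = 28/3 ≥ 0, confirming Bessel's inequality. (The deficit equals ||v − Σ <v,e_j> e_j||^2, the squared distance from v to span{e_j}.)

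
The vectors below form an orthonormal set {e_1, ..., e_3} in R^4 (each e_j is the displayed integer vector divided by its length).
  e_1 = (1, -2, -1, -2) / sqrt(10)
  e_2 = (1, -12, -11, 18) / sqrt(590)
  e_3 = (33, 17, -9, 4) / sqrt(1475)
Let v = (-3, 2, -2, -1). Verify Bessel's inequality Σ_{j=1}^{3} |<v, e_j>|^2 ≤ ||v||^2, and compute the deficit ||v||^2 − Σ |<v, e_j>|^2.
Σ |<v, e_j>|^2 = 89/25; ||v||^2 = 18; deficit = 361/25

Write each e_j = u_j / sqrt(<u_j, u_j>) where u_j is the displayed integer vector. Then <v, e_j> = <v, u_j> / sqrt(<u_j, u_j>), so |<v, e_j>|^2 = <v, u_j>^2 / <u_j, u_j>.
Coefficients: <v, e_1> = -3/sqrt(10), <v, e_2> = -23/sqrt(590), <v, e_3> = -51/sqrt(1475).
Square and sum: Σ |<v, e_j>|^2 = 89/25.
Compute ||v||^2 = v·v = 18.
Deficit = 18 − 89/25 = 361/25 ≥ 0, confirming Bessel's inequality. (The deficit equals ||v − Σ <v,e_j> e_j||^2, the squared distance from v to span{e_j}.)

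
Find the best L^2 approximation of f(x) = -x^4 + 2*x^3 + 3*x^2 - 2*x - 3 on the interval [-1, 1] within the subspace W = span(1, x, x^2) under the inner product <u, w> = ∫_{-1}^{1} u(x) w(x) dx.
g(x) = 15*x^2/7 - 4*x/5 - 102/35

The best approximation g ∈ W is the orthogonal projection of f onto W. Writing g = a_0 + a_1 x + a_2 x^2, the coefficients solve the normal equations G · a = b where
  G_{ij} = <φ_i, φ_j> and b_i = <f, φ_i>, with φ_0 = 1, φ_1 = x, φ_2 = x^2.
G =
  [2, 0, 2/3]
  [0, 2/3, 0]
  [2/3, 0, 2/5],
b = (-22/5, -8/15, -38/35).
Solving gives a_0 = -102/35, a_1 = -4/5, a_2 = 15/7, so
  g(x) = 15*x^2/7 - 4*x/5 - 102/35.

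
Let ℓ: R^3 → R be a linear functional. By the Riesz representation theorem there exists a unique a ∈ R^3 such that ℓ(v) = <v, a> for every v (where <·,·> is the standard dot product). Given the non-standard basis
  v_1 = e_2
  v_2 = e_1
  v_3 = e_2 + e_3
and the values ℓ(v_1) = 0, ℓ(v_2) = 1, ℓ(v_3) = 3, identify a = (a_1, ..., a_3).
a = (1, 0, 3)

Write a = (a_1, ..., a_3) in the standard basis. For each basis vector v_i, ℓ(v_i) = <v_i, a> is a linear equation in the a_j's. Collect the n equations into a matrix system V a = ℓ, where row i of V is v_i (expressed in the standard basis). Since V is invertible (lower-triangular with 1s on the diagonal, up to permutation), solve by back-substitution:
  V =
[[0, 1, 0],
 [1, 0, 0],
 [0, 1, 1]]
  V a = (0, 1, 3)
Solving gives a = (1, 0, 3).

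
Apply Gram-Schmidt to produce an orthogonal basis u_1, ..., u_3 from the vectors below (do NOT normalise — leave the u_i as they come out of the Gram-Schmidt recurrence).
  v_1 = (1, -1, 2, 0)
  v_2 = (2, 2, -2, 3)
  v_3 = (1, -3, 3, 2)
Orthogonal basis:
  u_1 = (1, -1, 2, 0)
  u_2 = (8/3, 4/3, -2/3, 3)
  u_3 = (-58/55, -84/55, -13/55, 86/55)

Apply the Gram-Schmidt recurrence
  u_1 = v_1
  u_i = v_i − Σ_{j<i} ((v_i · u_j) / (u_j · u_j)) · u_j.

Step by step this gives:
  u_1 = (1, -1, 2, 0)
  u_2 = (8/3, 4/3, -2/3, 3)
  u_3 = (-58/55, -84/55, -13/55, 86/55)

Orthogonality check:
  u_2 · u_1 = 0 (should be 0)
  u_3 · u_1 = 0 (should be 0)
  u_3 · u_2 = 0 (should be 0)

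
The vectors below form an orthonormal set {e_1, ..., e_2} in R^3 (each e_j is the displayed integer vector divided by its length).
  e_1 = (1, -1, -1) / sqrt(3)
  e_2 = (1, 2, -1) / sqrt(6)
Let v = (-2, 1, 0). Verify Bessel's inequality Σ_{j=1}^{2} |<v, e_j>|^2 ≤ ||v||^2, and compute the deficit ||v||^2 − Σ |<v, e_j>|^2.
Σ |<v, e_j>|^2 = 3; ||v||^2 = 5; deficit = 2

Write each e_j = u_j / sqrt(<u_j, u_j>) where u_j is the displayed integer vector. Then <v, e_j> = <v, u_j> / sqrt(<u_j, u_j>), so |<v, e_j>|^2 = <v, u_j>^2 / <u_j, u_j>.
Coefficients: <v, e_1> = -3/sqrt(3), <v, e_2> = 0/sqrt(6).
Square and sum: Σ |<v, e_j>|^2 = 3.
Compute ||v||^2 = v·v = 5.
Deficit = 5 − 3 = 2 ≥ 0, confirming Bessel's inequality. (The deficit equals ||v − Σ <v,e_j> e_j||^2, the squared distance from v to span{e_j}.)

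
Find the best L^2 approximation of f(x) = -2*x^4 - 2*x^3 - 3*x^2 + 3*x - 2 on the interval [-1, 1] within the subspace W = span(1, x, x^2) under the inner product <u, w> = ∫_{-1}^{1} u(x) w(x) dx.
g(x) = -33*x^2/7 + 9*x/5 - 64/35

The best approximation g ∈ W is the orthogonal projection of f onto W. Writing g = a_0 + a_1 x + a_2 x^2, the coefficients solve the normal equations G · a = b where
  G_{ij} = <φ_i, φ_j> and b_i = <f, φ_i>, with φ_0 = 1, φ_1 = x, φ_2 = x^2.
G =
  [2, 0, 2/3]
  [0, 2/3, 0]
  [2/3, 0, 2/5],
b = (-34/5, 6/5, -326/105).
Solving gives a_0 = -64/35, a_1 = 9/5, a_2 = -33/7, so
  g(x) = -33*x^2/7 + 9*x/5 - 64/35.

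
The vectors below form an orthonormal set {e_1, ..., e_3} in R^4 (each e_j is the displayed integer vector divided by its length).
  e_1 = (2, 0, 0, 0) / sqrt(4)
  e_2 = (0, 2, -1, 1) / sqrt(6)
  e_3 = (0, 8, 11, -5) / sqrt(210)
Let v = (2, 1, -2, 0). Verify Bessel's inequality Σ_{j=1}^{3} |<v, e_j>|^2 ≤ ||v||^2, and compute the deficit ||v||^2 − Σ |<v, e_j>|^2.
Σ |<v, e_j>|^2 = 38/5; ||v||^2 = 9; deficit = 7/5

Write each e_j = u_j / sqrt(<u_j, u_j>) where u_j is the displayed integer vector. Then <v, e_j> = <v, u_j> / sqrt(<u_j, u_j>), so |<v, e_j>|^2 = <v, u_j>^2 / <u_j, u_j>.
Coefficients: <v, e_1> = 4/sqrt(4), <v, e_2> = 4/sqrt(6), <v, e_3> = -14/sqrt(210).
Square and sum: Σ |<v, e_j>|^2 = 38/5.
Compute ||v||^2 = v·v = 9.
Deficit = 9 − 38/5 = 7/5 ≥ 0, confirming Bessel's inequality. (The deficit equals ||v − Σ <v,e_j> e_j||^2, the squared distance from v to span{e_j}.)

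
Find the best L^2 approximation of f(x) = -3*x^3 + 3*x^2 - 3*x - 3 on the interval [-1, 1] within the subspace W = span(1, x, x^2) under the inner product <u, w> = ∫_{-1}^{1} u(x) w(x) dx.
g(x) = 3*x^2 - 24*x/5 - 3

The best approximation g ∈ W is the orthogonal projection of f onto W. Writing g = a_0 + a_1 x + a_2 x^2, the coefficients solve the normal equations G · a = b where
  G_{ij} = <φ_i, φ_j> and b_i = <f, φ_i>, with φ_0 = 1, φ_1 = x, φ_2 = x^2.
G =
  [2, 0, 2/3]
  [0, 2/3, 0]
  [2/3, 0, 2/5],
b = (-4, -16/5, -4/5).
Solving gives a_0 = -3, a_1 = -24/5, a_2 = 3, so
  g(x) = 3*x^2 - 24*x/5 - 3.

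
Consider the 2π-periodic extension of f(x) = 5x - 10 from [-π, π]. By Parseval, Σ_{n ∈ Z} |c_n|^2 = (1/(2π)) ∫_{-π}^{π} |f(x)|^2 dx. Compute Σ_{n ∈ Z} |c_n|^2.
Σ |c_n|^2 = 25π^2/3 + 100

Expand and integrate term by term over [-π, π]:
  ∫ (5x)^2 dx = 25·(2π^3/3); ∫ 2·5·(-10)·x dx = 0 (odd integrand); ∫ (-10)^2 dx = 100·2π.
So (1/(2π)) ∫_{-π}^{π} (5x - 10)^2 dx = 25π^2/3 + 100 = 25π^2/3 + 100.
Parseval ⇒ Σ |c_n|^2 = 25π^2/3 + 100.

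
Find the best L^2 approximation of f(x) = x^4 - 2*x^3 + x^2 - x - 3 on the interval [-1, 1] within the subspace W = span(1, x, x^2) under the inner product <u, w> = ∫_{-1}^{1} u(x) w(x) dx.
g(x) = 13*x^2/7 - 11*x/5 - 108/35

The best approximation g ∈ W is the orthogonal projection of f onto W. Writing g = a_0 + a_1 x + a_2 x^2, the coefficients solve the normal equations G · a = b where
  G_{ij} = <φ_i, φ_j> and b_i = <f, φ_i>, with φ_0 = 1, φ_1 = x, φ_2 = x^2.
G =
  [2, 0, 2/3]
  [0, 2/3, 0]
  [2/3, 0, 2/5],
b = (-74/15, -22/15, -46/35).
Solving gives a_0 = -108/35, a_1 = -11/5, a_2 = 13/7, so
  g(x) = 13*x^2/7 - 11*x/5 - 108/35.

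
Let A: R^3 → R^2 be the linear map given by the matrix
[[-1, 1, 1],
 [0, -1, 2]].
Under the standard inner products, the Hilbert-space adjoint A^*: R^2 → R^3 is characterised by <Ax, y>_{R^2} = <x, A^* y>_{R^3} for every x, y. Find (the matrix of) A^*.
A^* = A^T =
[[-1, 0],
 [1, -1],
 [1, 2]]

For real matrices with standard dot products, the defining identity <Ax, y> = <x, A^* y> gives (Ax)^T y = x^T (A^*) y, i.e. x^T A^T y = x^T (A^*) y. Since this holds for all x, y, we must have A^* = A^T. Therefore
A^* =
[[-1, 0],
 [1, -1],
 [1, 2]].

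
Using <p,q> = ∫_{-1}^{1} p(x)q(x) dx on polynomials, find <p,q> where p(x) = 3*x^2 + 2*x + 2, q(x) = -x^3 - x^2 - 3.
<p,q> = -64/3

Expand the product: p(x)·q(x) = -3*x^5 - 5*x^4 - 4*x^3 - 11*x^2 - 6*x - 6.
∫_{-1}^{1} of each monomial x^k gives [2/(k+1) if k even, 0 if k odd]. Integrating term-by-term (or equivalently evaluating the antiderivative F(x) = -x^6/2 - x^5 - x^4 - 11*x^3/3 - 3*x^2 - 6*x at the endpoints):
  F(1) − F(−1) = -91/6 − (37/6) = -64/3.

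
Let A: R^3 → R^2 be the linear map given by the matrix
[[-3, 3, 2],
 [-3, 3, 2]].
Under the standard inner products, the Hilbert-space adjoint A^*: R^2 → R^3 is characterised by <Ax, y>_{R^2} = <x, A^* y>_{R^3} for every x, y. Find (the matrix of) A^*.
A^* = A^T =
[[-3, -3],
 [3, 3],
 [2, 2]]

For real matrices with standard dot products, the defining identity <Ax, y> = <x, A^* y> gives (Ax)^T y = x^T (A^*) y, i.e. x^T A^T y = x^T (A^*) y. Since this holds for all x, y, we must have A^* = A^T. Therefore
A^* =
[[-3, -3],
 [3, 3],
 [2, 2]].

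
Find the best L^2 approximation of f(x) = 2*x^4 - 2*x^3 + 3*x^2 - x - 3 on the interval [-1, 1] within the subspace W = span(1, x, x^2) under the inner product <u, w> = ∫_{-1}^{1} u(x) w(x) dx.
g(x) = 33*x^2/7 - 11*x/5 - 111/35

The best approximation g ∈ W is the orthogonal projection of f onto W. Writing g = a_0 + a_1 x + a_2 x^2, the coefficients solve the normal equations G · a = b where
  G_{ij} = <φ_i, φ_j> and b_i = <f, φ_i>, with φ_0 = 1, φ_1 = x, φ_2 = x^2.
G =
  [2, 0, 2/3]
  [0, 2/3, 0]
  [2/3, 0, 2/5],
b = (-16/5, -22/15, -8/35).
Solving gives a_0 = -111/35, a_1 = -11/5, a_2 = 33/7, so
  g(x) = 33*x^2/7 - 11*x/5 - 111/35.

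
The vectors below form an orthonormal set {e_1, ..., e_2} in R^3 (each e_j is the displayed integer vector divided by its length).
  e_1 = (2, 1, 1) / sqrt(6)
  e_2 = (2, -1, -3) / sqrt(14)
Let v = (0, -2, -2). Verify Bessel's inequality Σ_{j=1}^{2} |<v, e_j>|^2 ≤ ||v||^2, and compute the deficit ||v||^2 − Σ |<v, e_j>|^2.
Σ |<v, e_j>|^2 = 152/21; ||v||^2 = 8; deficit = 16/21

Write each e_j = u_j / sqrt(<u_j, u_j>) where u_j is the displayed integer vector. Then <v, e_j> = <v, u_j> / sqrt(<u_j, u_j>), so |<v, e_j>|^2 = <v, u_j>^2 / <u_j, u_j>.
Coefficients: <v, e_1> = -4/sqrt(6), <v, e_2> = 8/sqrt(14).
Square and sum: Σ |<v, e_j>|^2 = 152/21.
Compute ||v||^2 = v·v = 8.
Deficit = 8 − 152/21 = 16/21 ≥ 0, confirming Bessel's inequality. (The deficit equals ||v − Σ <v,e_j> e_j||^2, the squared distance from v to span{e_j}.)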